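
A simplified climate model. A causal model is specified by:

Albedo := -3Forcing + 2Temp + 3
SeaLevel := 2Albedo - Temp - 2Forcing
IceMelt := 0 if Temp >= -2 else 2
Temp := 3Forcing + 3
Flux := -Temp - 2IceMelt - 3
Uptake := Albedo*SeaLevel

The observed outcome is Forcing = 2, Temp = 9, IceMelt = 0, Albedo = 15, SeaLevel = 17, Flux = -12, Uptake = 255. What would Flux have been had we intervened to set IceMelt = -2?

-8

The intervention breaks the incoming arrows to IceMelt: IceMelt := 0 if Temp >= -2 else 2 no longer applies, and IceMelt = -2.
Temp = 3Forcing + 3  [with Forcing=2]  = 9
Flux = -Temp - 2IceMelt - 3  [with Temp=9, IceMelt=-2]  = -8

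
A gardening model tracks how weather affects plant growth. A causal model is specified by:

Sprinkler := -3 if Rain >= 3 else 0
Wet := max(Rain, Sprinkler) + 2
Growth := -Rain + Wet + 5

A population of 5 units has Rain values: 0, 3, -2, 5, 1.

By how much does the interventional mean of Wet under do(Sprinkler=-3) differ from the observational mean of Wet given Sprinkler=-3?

Under do(Sprinkler=-3), Sprinkler's equation is replaced by Sprinkler=-3 for every unit. Per-unit Wet: 2, 5, 0, 7, 3. Mean = 3.4.
Conditioning on Sprinkler=-3 selects the 2 unit(s) with Rain ∈ {3, 5}. Their Wet values: 5, 7. Mean = 6.
Difference = 3.4 − 6 = -2.6.

-2.6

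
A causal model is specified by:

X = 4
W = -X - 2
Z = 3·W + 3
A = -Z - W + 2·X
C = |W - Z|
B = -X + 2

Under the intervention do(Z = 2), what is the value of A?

12

The intervention breaks the incoming arrows to Z: Z = 3·W + 3 no longer applies, and Z = 2.
W = -X - 2  [with X=4]  = -6
A = -Z - W + 2·X  [with Z=2, W=-6, X=4]  = 12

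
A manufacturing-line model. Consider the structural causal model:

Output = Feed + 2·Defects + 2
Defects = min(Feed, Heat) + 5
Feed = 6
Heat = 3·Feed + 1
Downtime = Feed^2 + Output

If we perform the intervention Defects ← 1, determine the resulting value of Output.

10

The intervention breaks the incoming arrows to Defects: Defects = min(Feed, Heat) + 5 no longer applies, and Defects = 1.
Output = Feed + 2·Defects + 2  [with Feed=6, Defects=1]  = 10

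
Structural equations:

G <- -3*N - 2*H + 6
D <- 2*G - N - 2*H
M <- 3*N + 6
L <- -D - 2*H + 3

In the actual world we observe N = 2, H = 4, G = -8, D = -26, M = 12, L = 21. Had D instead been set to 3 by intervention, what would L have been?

Under do(D=3), the mechanism D <- 2*G - N - 2*H is discarded; D is fixed at 3.
L = -D - 2*H + 3  [with D=3, H=4]  = -8

-8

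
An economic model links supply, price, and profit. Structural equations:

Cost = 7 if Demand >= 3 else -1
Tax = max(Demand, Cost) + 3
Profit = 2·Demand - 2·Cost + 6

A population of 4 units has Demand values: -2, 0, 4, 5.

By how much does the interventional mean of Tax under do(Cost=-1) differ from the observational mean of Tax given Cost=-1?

2.5

do(Cost=-1) breaks Cost's dependence on Demand. With Cost=-1 fixed, Tax across the units is 2, 3, 7, 8, mean 5.
E[Tax|Cost=-1] averages over only the 2 units with Cost=-1 (Demand = -2, 0): Tax = 2, 3, mean 2.5.
Difference = 5 − 2.5 = 2.5.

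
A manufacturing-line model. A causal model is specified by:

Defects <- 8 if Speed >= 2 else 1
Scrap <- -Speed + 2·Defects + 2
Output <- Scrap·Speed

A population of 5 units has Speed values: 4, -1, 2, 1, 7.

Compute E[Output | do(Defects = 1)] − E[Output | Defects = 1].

-2.8

do(Defects=1) breaks Defects's dependence on Speed. With Defects=1 fixed, Output across the units is 0, -5, 4, 3, -21, mean -3.8.
E[Output|Defects=1] averages over only the 2 units with Defects=1 (Speed = -1, 1): Output = -5, 3, mean -1.
Difference = -3.8 − (-1) = -2.8.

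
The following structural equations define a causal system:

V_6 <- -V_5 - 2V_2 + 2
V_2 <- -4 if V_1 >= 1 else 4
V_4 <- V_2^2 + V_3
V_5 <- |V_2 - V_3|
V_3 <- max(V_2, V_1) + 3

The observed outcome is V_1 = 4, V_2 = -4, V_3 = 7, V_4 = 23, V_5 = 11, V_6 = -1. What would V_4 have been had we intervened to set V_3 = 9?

25

The intervention breaks the incoming arrows to V_3: V_3 <- max(V_2, V_1) + 3 no longer applies, and V_3 = 9.
V_2 = -4 if V_1 >= 1 else 4  [with V_1=4]  = -4
V_4 = V_2^2 + V_3  [with V_2=-4, V_3=9]  = 25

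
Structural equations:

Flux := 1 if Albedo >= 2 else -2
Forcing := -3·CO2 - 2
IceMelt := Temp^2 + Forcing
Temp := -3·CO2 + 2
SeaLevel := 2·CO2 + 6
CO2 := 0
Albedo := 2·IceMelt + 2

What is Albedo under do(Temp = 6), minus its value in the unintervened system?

do(Temp=6) replaces the equation Temp := -3·CO2 + 2 with the constant Temp = 6.
Forcing = -3·CO2 - 2  [with CO2=0]  = -2
IceMelt = Temp^2 + Forcing  [with Temp=6, Forcing=-2]  = 34
Albedo = 2·IceMelt + 2  [with IceMelt=34]  = 70
Without intervention: Forcing = -3·CO2 - 2  [with CO2=0]  = -2; Temp = -3·CO2 + 2  [with CO2=0]  = 2; IceMelt = Temp^2 + Forcing  [with Temp=2, Forcing=-2]  = 2; Albedo = 2·IceMelt + 2  [with IceMelt=2]  = 6.
Change = 70 − 6 = 64.

64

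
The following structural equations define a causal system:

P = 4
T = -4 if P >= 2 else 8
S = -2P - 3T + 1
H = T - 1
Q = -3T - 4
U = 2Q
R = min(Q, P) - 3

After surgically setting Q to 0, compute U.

0

The intervention breaks the incoming arrows to Q: Q = -3T - 4 no longer applies, and Q = 0.
U = 2Q  [with Q=0]  = 0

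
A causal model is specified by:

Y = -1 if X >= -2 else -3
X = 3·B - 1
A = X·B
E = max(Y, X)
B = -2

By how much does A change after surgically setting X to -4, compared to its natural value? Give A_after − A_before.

The intervention breaks the incoming arrows to X: X = 3·B - 1 no longer applies, and X = -4.
A = X·B  [with X=-4, B=-2]  = 8
Without intervention: X = 3·B - 1  [with B=-2]  = -7; A = X·B  [with X=-7, B=-2]  = 14.
Change = 8 − 14 = -6.

-6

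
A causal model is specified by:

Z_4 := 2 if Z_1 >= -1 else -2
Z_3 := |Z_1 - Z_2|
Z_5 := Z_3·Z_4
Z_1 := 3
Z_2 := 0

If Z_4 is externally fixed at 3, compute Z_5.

Intervening sets Z_4 = 3 and removes its equation (Z_4 := 2 if Z_1 >= -1 else -2).
Z_3 = |Z_1 - Z_2|  [with Z_1=3, Z_2=0]  = 3
Z_5 = Z_3·Z_4  [with Z_3=3, Z_4=3]  = 9

9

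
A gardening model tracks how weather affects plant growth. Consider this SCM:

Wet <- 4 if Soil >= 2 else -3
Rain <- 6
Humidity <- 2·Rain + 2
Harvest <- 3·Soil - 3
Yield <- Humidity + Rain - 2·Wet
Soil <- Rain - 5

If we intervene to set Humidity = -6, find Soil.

The intervention breaks the incoming arrows to Humidity: Humidity <- 2·Rain + 2 no longer applies, and Humidity = -6.
Since Soil is not a descendant of the intervened variable, it is unaffected.
Soil = Rain - 5  [with Rain=6]  = 1

1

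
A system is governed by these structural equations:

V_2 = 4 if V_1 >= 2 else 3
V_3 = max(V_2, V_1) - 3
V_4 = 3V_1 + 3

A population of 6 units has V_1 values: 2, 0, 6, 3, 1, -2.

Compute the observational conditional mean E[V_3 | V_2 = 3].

E[V_3|V_2=3] averages over only the 3 units with V_2=3 (V_1 = 0, 1, -2): V_3 = 0, 0, 0, mean 0.

0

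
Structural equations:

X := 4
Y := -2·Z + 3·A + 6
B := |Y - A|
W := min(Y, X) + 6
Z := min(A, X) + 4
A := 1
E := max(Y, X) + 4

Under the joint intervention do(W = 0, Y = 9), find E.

Setting W = 0, Y = 9 by intervention discards those variables' equations.
E = max(Y, X) + 4  [with Y=9, X=4]  = 13

13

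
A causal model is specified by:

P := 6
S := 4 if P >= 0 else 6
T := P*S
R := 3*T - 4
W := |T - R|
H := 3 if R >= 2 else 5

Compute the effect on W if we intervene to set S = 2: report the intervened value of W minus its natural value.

-24

do(S=2) replaces the equation S := 4 if P >= 0 else 6 with the constant S = 2.
T = P*S  [with P=6, S=2]  = 12
R = 3*T - 4  [with T=12]  = 32
W = |T - R|  [with T=12, R=32]  = 20
Without intervention: S = 4 if P >= 0 else 6  [with P=6]  = 4; T = P*S  [with P=6, S=4]  = 24; R = 3*T - 4  [with T=24]  = 68; W = |T - R|  [with T=24, R=68]  = 44.
Change = 20 − 44 = -24.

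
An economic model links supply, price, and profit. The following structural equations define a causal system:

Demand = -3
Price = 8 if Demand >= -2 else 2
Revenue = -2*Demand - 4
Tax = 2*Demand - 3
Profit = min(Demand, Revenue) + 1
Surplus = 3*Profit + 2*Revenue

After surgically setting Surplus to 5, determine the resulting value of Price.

do(Surplus=5) replaces the equation Surplus = 3*Profit + 2*Revenue with the constant Surplus = 5.
Price is not downstream of the intervention, so its value is determined by the original equations.
Price = 8 if Demand >= -2 else 2  [with Demand=-3]  = 2

2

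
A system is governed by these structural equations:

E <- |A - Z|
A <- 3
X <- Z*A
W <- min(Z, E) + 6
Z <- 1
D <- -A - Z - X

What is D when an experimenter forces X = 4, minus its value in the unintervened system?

-1

The intervention breaks the incoming arrows to X: X <- Z*A no longer applies, and X = 4.
D = -A - Z - X  [with A=3, Z=1, X=4]  = -8
Without intervention: X = Z*A  [with Z=1, A=3]  = 3; D = -A - Z - X  [with A=3, Z=1, X=3]  = -7.
Change = -8 − (-7) = -1.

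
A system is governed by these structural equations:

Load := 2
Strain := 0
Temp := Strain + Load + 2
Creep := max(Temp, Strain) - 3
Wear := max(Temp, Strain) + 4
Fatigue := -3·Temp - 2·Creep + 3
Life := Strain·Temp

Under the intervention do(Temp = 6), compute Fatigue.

-21

The intervention breaks the incoming arrows to Temp: Temp := Strain + Load + 2 no longer applies, and Temp = 6.
Creep = max(Temp, Strain) - 3  [with Temp=6, Strain=0]  = 3
Fatigue = -3·Temp - 2·Creep + 3  [with Temp=6, Creep=3]  = -21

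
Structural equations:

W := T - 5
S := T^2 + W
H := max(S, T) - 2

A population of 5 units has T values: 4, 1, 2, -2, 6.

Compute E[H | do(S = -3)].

0.2

Under do(S=-3), S's equation is replaced by S=-3 for every unit. Per-unit H: 2, -1, 0, -4, 4. Mean = 0.2.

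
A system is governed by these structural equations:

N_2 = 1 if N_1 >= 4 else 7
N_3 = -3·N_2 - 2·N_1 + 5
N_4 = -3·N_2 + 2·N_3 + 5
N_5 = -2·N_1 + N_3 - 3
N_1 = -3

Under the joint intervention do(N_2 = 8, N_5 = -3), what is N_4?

-45

The joint intervention fixes N_2 = 8, N_5 = -3, removing each variable's own equation.
N_3 = -3·N_2 - 2·N_1 + 5  [with N_2=8, N_1=-3]  = -13
N_4 = -3·N_2 + 2·N_3 + 5  [with N_2=8, N_3=-13]  = -45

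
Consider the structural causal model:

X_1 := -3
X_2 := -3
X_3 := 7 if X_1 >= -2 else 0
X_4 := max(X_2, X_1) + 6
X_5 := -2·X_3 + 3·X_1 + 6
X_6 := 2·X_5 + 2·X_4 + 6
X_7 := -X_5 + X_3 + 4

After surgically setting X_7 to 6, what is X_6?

Intervening sets X_7 = 6 and removes its equation (X_7 := -X_5 + X_3 + 4).
Since X_6 is not a descendant of the intervened variable, it is unaffected.
X_3 = 7 if X_1 >= -2 else 0  [with X_1=-3]  = 0
X_4 = max(X_2, X_1) + 6  [with X_2=-3, X_1=-3]  = 3
X_5 = -2·X_3 + 3·X_1 + 6  [with X_3=0, X_1=-3]  = -3
X_6 = 2·X_5 + 2·X_4 + 6  [with X_5=-3, X_4=3]  = 6

6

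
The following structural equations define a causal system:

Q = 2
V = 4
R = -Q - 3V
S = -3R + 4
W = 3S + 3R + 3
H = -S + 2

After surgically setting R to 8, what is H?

22

The intervention breaks the incoming arrows to R: R = -Q - 3V no longer applies, and R = 8.
S = -3R + 4  [with R=8]  = -20
H = -S + 2  [with S=-20]  = 22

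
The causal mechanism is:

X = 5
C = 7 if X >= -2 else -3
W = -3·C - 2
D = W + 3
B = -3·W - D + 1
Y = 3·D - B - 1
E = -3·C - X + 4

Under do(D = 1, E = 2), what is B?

Setting D = 1, E = 2 by intervention discards those variables' equations.
C = 7 if X >= -2 else -3  [with X=5]  = 7
W = -3·C - 2  [with C=7]  = -23
B = -3·W - D + 1  [with W=-23, D=1]  = 69

69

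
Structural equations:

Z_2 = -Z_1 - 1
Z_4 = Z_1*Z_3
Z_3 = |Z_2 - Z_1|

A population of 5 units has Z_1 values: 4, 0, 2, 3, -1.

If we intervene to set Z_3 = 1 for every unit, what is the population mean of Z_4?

Under do(Z_3=1), Z_3's equation is replaced by Z_3=1 for every unit. Per-unit Z_4: 4, 0, 2, 3, -1. Mean = 1.6.

1.6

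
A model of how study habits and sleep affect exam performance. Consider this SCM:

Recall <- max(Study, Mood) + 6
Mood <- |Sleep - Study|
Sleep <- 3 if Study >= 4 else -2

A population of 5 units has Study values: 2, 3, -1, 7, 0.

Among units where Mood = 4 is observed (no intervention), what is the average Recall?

11.5

E[Recall|Mood=4] averages over only the 2 units with Mood=4 (Study = 2, 7): Recall = 10, 13, mean 11.5.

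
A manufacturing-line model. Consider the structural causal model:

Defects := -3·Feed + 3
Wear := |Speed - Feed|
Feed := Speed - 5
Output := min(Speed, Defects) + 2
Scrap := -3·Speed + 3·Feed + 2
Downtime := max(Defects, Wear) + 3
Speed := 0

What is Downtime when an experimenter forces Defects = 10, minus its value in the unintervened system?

The intervention breaks the incoming arrows to Defects: Defects := -3·Feed + 3 no longer applies, and Defects = 10.
Feed = Speed - 5  [with Speed=0]  = -5
Wear = |Speed - Feed|  [with Speed=0, Feed=-5]  = 5
Downtime = max(Defects, Wear) + 3  [with Defects=10, Wear=5]  = 13
Without intervention: Feed = Speed - 5  [with Speed=0]  = -5; Wear = |Speed - Feed|  [with Speed=0, Feed=-5]  = 5; Defects = -3·Feed + 3  [with Feed=-5]  = 18; Downtime = max(Defects, Wear) + 3  [with Defects=18, Wear=5]  = 21.
Change = 13 − 21 = -8.

-8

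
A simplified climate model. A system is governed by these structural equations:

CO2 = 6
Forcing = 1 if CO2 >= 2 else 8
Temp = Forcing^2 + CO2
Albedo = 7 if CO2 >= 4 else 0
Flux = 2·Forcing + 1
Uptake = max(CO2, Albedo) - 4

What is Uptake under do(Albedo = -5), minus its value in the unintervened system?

Under do(Albedo=-5), the mechanism Albedo = 7 if CO2 >= 4 else 0 is discarded; Albedo is fixed at -5.
Uptake = max(CO2, Albedo) - 4  [with CO2=6, Albedo=-5]  = 2
Without intervention: Albedo = 7 if CO2 >= 4 else 0  [with CO2=6]  = 7; Uptake = max(CO2, Albedo) - 4  [with CO2=6, Albedo=7]  = 3.
Change = 2 − 3 = -1.

-1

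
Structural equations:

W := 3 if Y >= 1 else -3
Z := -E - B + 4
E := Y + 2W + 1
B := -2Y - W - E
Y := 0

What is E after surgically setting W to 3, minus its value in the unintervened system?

The intervention breaks the incoming arrows to W: W := 3 if Y >= 1 else -3 no longer applies, and W = 3.
E = Y + 2W + 1  [with Y=0, W=3]  = 7
Without intervention: W = 3 if Y >= 1 else -3  [with Y=0]  = -3; E = Y + 2W + 1  [with Y=0, W=-3]  = -5.
Change = 7 − (-5) = 12.

12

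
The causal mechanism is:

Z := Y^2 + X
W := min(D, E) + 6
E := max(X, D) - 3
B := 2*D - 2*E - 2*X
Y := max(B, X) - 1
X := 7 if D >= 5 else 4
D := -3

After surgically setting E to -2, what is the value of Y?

do(E=-2) replaces the equation E := max(X, D) - 3 with the constant E = -2.
X = 7 if D >= 5 else 4  [with D=-3]  = 4
B = 2*D - 2*E - 2*X  [with D=-3, E=-2, X=4]  = -10
Y = max(B, X) - 1  [with B=-10, X=4]  = 3

3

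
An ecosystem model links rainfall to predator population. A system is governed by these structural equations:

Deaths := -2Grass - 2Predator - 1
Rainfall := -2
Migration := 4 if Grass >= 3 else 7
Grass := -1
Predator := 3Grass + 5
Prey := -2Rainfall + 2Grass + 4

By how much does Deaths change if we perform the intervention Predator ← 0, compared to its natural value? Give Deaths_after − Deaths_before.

Intervening sets Predator = 0 and removes its equation (Predator := 3Grass + 5).
Deaths = -2Grass - 2Predator - 1  [with Grass=-1, Predator=0]  = 1
Without intervention: Predator = 3Grass + 5  [with Grass=-1]  = 2; Deaths = -2Grass - 2Predator - 1  [with Grass=-1, Predator=2]  = -3.
Change = 1 − (-3) = 4.

4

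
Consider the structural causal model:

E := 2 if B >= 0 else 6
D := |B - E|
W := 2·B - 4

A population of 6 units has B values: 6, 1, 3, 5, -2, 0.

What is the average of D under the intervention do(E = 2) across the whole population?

do(E=2) breaks E's dependence on B. With E=2 fixed, D across the units is 4, 1, 1, 3, 4, 2, mean 2.5.

2.5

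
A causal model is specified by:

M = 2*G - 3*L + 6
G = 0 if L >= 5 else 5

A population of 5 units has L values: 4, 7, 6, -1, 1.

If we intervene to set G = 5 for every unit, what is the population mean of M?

Under do(G=5), G's equation is replaced by G=5 for every unit. Per-unit M: 4, -5, -2, 19, 13. Mean = 5.8.

5.8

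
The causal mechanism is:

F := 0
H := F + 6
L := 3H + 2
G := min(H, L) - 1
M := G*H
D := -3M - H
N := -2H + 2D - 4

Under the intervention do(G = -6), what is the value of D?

Under do(G=-6), the mechanism G := min(H, L) - 1 is discarded; G is fixed at -6.
H = F + 6  [with F=0]  = 6
M = G*H  [with G=-6, H=6]  = -36
D = -3M - H  [with M=-36, H=6]  = 102

102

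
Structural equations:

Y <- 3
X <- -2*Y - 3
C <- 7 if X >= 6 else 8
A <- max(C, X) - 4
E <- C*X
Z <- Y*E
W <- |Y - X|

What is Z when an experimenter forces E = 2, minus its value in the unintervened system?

The intervention breaks the incoming arrows to E: E <- C*X no longer applies, and E = 2.
Z = Y*E  [with Y=3, E=2]  = 6
Without intervention: X = -2*Y - 3  [with Y=3]  = -9; C = 7 if X >= 6 else 8  [with X=-9]  = 8; E = C*X  [with C=8, X=-9]  = -72; Z = Y*E  [with Y=3, E=-72]  = -216.
Change = 6 − (-216) = 222.

222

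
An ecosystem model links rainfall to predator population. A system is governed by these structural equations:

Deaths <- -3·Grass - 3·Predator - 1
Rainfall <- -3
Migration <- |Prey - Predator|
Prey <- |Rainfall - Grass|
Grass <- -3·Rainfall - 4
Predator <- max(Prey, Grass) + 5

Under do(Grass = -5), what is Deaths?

-7

do(Grass=-5) replaces the equation Grass <- -3·Rainfall - 4 with the constant Grass = -5.
Prey = |Rainfall - Grass|  [with Rainfall=-3, Grass=-5]  = 2
Predator = max(Prey, Grass) + 5  [with Prey=2, Grass=-5]  = 7
Deaths = -3·Grass - 3·Predator - 1  [with Grass=-5, Predator=7]  = -7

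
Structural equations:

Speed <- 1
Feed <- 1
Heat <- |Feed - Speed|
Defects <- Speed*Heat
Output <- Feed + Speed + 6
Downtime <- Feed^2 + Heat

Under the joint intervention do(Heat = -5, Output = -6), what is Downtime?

Setting Heat = -5, Output = -6 by intervention discards those variables' equations.
Downtime = Feed^2 + Heat  [with Feed=1, Heat=-5]  = -4

-4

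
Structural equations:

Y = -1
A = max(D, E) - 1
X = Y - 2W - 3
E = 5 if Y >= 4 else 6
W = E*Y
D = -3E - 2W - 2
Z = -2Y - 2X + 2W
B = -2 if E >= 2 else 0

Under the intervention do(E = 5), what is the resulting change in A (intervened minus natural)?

-1

Under do(E=5), the mechanism E = 5 if Y >= 4 else 6 is discarded; E is fixed at 5.
W = E*Y  [with E=5, Y=-1]  = -5
D = -3E - 2W - 2  [with E=5, W=-5]  = -7
A = max(D, E) - 1  [with D=-7, E=5]  = 4
Without intervention: E = 5 if Y >= 4 else 6  [with Y=-1]  = 6; W = E*Y  [with E=6, Y=-1]  = -6; D = -3E - 2W - 2  [with E=6, W=-6]  = -8; A = max(D, E) - 1  [with D=-8, E=6]  = 5.
Change = 4 − 5 = -1.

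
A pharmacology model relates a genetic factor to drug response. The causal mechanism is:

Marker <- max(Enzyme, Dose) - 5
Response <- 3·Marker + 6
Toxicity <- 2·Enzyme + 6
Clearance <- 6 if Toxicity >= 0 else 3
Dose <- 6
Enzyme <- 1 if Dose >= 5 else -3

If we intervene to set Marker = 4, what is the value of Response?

18

The intervention breaks the incoming arrows to Marker: Marker <- max(Enzyme, Dose) - 5 no longer applies, and Marker = 4.
Response = 3·Marker + 6  [with Marker=4]  = 18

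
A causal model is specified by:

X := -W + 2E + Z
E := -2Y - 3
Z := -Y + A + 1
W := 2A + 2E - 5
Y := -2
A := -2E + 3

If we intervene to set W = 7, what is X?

The intervention breaks the incoming arrows to W: W := 2A + 2E - 5 no longer applies, and W = 7.
E = -2Y - 3  [with Y=-2]  = 1
A = -2E + 3  [with E=1]  = 1
Z = -Y + A + 1  [with Y=-2, A=1]  = 4
X = -W + 2E + Z  [with W=7, E=1, Z=4]  = -1

-1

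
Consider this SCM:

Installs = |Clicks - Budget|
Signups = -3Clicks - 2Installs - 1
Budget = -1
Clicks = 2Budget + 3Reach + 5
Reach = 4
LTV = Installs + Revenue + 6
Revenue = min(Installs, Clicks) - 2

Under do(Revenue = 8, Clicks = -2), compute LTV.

15

Under do(Revenue = 8, Clicks = -2), each intervened variable's structural equation is replaced by its fixed value.
Installs = |Clicks - Budget|  [with Clicks=-2, Budget=-1]  = 1
LTV = Installs + Revenue + 6  [with Installs=1, Revenue=8]  = 15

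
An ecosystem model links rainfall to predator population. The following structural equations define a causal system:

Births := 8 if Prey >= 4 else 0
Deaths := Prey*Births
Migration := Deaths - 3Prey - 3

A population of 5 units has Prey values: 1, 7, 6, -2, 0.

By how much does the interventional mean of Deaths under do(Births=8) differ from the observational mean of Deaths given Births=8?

The intervention sets Births=8 in all 5 units regardless of Prey. Recomputing Deaths per unit gives 8, 56, 48, -16, 0; average 19.2.
Conditioning on Births=8 selects the 2 unit(s) with Prey ∈ {7, 6}. Their Deaths values: 56, 48. Mean = 52.
Difference = 19.2 − 52 = -32.8.

-32.8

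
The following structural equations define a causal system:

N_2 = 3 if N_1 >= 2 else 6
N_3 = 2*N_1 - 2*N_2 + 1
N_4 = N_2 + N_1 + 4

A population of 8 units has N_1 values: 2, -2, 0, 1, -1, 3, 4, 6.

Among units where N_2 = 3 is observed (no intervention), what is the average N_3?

2.5

Observing N_2=3 restricts to units where N_2's equation naturally yields 3: N_1 ∈ {2, 3, 4, 6}. In that subpopulation N_3 = -1, 1, 3, 7, mean 2.5.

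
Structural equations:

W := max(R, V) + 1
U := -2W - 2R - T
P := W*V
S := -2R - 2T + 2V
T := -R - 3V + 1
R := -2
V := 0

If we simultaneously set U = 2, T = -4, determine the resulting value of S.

Setting U = 2, T = -4 by intervention discards those variables' equations.
S = -2R - 2T + 2V  [with R=-2, T=-4, V=0]  = 12

12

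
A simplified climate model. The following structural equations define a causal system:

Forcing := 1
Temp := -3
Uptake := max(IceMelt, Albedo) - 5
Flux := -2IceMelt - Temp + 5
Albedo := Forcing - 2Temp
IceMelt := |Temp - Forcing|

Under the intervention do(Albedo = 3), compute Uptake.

-1

Under do(Albedo=3), the mechanism Albedo := Forcing - 2Temp is discarded; Albedo is fixed at 3.
IceMelt = |Temp - Forcing|  [with Temp=-3, Forcing=1]  = 4
Uptake = max(IceMelt, Albedo) - 5  [with IceMelt=4, Albedo=3]  = -1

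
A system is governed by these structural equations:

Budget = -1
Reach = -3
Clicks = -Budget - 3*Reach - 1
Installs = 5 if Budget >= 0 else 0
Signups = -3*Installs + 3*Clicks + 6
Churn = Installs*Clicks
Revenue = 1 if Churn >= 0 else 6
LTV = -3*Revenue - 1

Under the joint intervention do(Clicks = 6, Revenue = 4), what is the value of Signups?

Setting Clicks = 6, Revenue = 4 by intervention discards those variables' equations.
Installs = 5 if Budget >= 0 else 0  [with Budget=-1]  = 0
Signups = -3*Installs + 3*Clicks + 6  [with Installs=0, Clicks=6]  = 24

24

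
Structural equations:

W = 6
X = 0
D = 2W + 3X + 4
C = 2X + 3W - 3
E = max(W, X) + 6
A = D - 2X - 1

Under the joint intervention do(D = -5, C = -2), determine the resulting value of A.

-6

Setting D = -5, C = -2 by intervention discards those variables' equations.
A = D - 2X - 1  [with D=-5, X=0]  = -6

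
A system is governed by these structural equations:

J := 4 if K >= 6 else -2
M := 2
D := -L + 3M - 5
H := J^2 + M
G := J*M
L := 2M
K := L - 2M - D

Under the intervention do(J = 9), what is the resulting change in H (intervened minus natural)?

77

Under do(J=9), the mechanism J := 4 if K >= 6 else -2 is discarded; J is fixed at 9.
H = J^2 + M  [with J=9, M=2]  = 83
Without intervention: L = 2M  [with M=2]  = 4; D = -L + 3M - 5  [with L=4, M=2]  = -3; K = L - 2M - D  [with L=4, M=2, D=-3]  = 3; J = 4 if K >= 6 else -2  [with K=3]  = -2; H = J^2 + M  [with J=-2, M=2]  = 6.
Change = 83 − 6 = 77.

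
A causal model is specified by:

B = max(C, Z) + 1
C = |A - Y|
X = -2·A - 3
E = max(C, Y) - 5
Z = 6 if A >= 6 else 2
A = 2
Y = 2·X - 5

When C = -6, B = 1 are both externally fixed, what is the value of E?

The joint intervention fixes C = -6, B = 1, removing each variable's own equation.
X = -2·A - 3  [with A=2]  = -7
Y = 2·X - 5  [with X=-7]  = -19
E = max(C, Y) - 5  [with C=-6, Y=-19]  = -11

-11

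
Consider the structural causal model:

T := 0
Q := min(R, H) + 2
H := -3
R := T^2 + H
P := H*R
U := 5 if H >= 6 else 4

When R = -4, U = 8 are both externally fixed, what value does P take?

The joint intervention fixes R = -4, U = 8, removing each variable's own equation.
P = H*R  [with H=-3, R=-4]  = 12

12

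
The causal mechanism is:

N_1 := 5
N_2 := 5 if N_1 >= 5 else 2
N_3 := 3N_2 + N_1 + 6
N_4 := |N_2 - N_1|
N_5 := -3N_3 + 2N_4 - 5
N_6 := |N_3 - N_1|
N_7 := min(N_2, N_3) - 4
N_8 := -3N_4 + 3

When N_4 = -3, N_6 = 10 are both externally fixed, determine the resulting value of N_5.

Setting N_4 = -3, N_6 = 10 by intervention discards those variables' equations.
N_2 = 5 if N_1 >= 5 else 2  [with N_1=5]  = 5
N_3 = 3N_2 + N_1 + 6  [with N_2=5, N_1=5]  = 26
N_5 = -3N_3 + 2N_4 - 5  [with N_3=26, N_4=-3]  = -89

-89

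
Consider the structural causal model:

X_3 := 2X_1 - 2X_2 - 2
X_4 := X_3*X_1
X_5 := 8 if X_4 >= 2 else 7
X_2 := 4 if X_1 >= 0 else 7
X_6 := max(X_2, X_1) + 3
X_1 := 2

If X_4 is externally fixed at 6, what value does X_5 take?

Intervening sets X_4 = 6 and removes its equation (X_4 := X_3*X_1).
X_5 = 8 if X_4 >= 2 else 7  [with X_4=6]  = 8

8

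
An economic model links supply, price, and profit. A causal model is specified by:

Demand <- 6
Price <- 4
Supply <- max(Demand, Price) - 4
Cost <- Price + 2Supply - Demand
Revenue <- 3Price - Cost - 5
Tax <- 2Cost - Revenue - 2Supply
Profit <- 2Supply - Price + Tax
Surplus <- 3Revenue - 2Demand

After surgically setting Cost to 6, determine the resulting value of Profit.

7

The intervention breaks the incoming arrows to Cost: Cost <- Price + 2Supply - Demand no longer applies, and Cost = 6.
Supply = max(Demand, Price) - 4  [with Demand=6, Price=4]  = 2
Revenue = 3Price - Cost - 5  [with Price=4, Cost=6]  = 1
Tax = 2Cost - Revenue - 2Supply  [with Cost=6, Revenue=1, Supply=2]  = 7
Profit = 2Supply - Price + Tax  [with Supply=2, Price=4, Tax=7]  = 7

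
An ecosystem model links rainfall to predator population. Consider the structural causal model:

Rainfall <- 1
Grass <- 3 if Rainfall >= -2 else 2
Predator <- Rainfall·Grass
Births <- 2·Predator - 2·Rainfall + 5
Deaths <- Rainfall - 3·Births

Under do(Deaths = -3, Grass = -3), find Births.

Setting Deaths = -3, Grass = -3 by intervention discards those variables' equations.
Predator = Rainfall·Grass  [with Rainfall=1, Grass=-3]  = -3
Births = 2·Predator - 2·Rainfall + 5  [with Predator=-3, Rainfall=1]  = -3

-3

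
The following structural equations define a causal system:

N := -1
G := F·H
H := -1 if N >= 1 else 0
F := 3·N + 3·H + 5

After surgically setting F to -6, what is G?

0

The intervention breaks the incoming arrows to F: F := 3·N + 3·H + 5 no longer applies, and F = -6.
H = -1 if N >= 1 else 0  [with N=-1]  = 0
G = F·H  [with F=-6, H=0]  = 0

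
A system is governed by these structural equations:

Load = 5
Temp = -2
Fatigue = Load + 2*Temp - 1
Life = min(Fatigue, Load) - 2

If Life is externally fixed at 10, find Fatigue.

Under do(Life=10), the mechanism Life = min(Fatigue, Load) - 2 is discarded; Life is fixed at 10.
Since Fatigue is not a descendant of the intervened variable, it is unaffected.
Fatigue = Load + 2*Temp - 1  [with Load=5, Temp=-2]  = 0

0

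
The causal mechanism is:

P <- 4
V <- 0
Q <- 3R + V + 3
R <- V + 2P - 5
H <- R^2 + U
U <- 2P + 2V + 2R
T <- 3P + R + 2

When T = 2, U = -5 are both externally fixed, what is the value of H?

4

Setting T = 2, U = -5 by intervention discards those variables' equations.
R = V + 2P - 5  [with V=0, P=4]  = 3
H = R^2 + U  [with R=3, U=-5]  = 4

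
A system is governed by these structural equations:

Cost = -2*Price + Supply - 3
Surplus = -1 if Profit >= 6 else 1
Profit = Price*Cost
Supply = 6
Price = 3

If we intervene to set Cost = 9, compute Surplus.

do(Cost=9) replaces the equation Cost = -2*Price + Supply - 3 with the constant Cost = 9.
Profit = Price*Cost  [with Price=3, Cost=9]  = 27
Surplus = -1 if Profit >= 6 else 1  [with Profit=27]  = -1

-1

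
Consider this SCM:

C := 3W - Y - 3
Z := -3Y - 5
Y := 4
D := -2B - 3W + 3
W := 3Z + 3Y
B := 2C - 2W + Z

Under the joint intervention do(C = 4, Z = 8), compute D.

7

The joint intervention fixes C = 4, Z = 8, removing each variable's own equation.
W = 3Z + 3Y  [with Z=8, Y=4]  = 36
B = 2C - 2W + Z  [with C=4, W=36, Z=8]  = -56
D = -2B - 3W + 3  [with B=-56, W=36]  = 7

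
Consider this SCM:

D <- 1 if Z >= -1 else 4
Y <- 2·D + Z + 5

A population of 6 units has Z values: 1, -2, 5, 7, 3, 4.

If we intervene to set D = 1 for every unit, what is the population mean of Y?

10

Every unit gets D=1 under the intervention. Y values become 8, 5, 12, 14, 10, 11; E[Y|do(D=1)] = 10.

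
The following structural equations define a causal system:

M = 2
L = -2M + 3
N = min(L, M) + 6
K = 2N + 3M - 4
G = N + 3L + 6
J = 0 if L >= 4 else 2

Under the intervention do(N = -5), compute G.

-2

do(N=-5) replaces the equation N = min(L, M) + 6 with the constant N = -5.
L = -2M + 3  [with M=2]  = -1
G = N + 3L + 6  [with N=-5, L=-1]  = -2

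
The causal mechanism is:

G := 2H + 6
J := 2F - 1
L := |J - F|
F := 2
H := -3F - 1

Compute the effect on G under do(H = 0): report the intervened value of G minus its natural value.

do(H=0) replaces the equation H := -3F - 1 with the constant H = 0.
G = 2H + 6  [with H=0]  = 6
Without intervention: H = -3F - 1  [with F=2]  = -7; G = 2H + 6  [with H=-7]  = -8.
Change = 6 − (-8) = 14.

14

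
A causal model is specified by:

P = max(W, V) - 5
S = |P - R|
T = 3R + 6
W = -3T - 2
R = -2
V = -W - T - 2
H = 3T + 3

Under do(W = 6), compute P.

do(W=6) replaces the equation W = -3T - 2 with the constant W = 6.
T = 3R + 6  [with R=-2]  = 0
V = -W - T - 2  [with W=6, T=0]  = -8
P = max(W, V) - 5  [with W=6, V=-8]  = 1

1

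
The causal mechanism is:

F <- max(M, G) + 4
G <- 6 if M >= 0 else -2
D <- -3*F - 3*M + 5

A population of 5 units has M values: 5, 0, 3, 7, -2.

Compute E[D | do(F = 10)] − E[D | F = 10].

Every unit gets F=10 under the intervention. D values become -40, -25, -34, -46, -19; E[D|do(F=10)] = -32.8.
Observing F=10 restricts to units where F's equation naturally yields 10: M ∈ {5, 0, 3}. In that subpopulation D = -40, -25, -34, mean -33.
Difference = -32.8 − (-33) = 0.2.

0.2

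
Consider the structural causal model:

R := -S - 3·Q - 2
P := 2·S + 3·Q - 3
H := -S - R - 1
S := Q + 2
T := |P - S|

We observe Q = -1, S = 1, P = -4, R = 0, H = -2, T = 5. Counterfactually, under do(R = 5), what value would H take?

Intervening sets R = 5 and removes its equation (R := -S - 3·Q - 2).
S = Q + 2  [with Q=-1]  = 1
H = -S - R - 1  [with S=1, R=5]  = -7

-7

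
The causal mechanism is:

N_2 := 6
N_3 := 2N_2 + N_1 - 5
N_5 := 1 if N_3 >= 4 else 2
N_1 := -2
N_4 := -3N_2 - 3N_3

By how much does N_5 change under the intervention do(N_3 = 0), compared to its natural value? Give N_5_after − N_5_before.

do(N_3=0) replaces the equation N_3 := 2N_2 + N_1 - 5 with the constant N_3 = 0.
N_5 = 1 if N_3 >= 4 else 2  [with N_3=0]  = 2
Without intervention: N_3 = 2N_2 + N_1 - 5  [with N_2=6, N_1=-2]  = 5; N_5 = 1 if N_3 >= 4 else 2  [with N_3=5]  = 1.
Change = 2 − 1 = 1.

1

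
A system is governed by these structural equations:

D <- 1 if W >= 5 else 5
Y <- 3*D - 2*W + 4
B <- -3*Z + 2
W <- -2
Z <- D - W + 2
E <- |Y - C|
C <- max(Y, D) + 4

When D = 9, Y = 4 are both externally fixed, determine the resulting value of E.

9

Under do(D = 9, Y = 4), each intervened variable's structural equation is replaced by its fixed value.
C = max(Y, D) + 4  [with Y=4, D=9]  = 13
E = |Y - C|  [with Y=4, C=13]  = 9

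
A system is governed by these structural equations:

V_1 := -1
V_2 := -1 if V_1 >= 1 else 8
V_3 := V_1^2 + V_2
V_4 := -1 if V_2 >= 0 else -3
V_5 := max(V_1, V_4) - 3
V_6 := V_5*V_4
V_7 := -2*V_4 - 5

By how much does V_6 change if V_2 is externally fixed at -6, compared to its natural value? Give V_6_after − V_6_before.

Under do(V_2=-6), the mechanism V_2 := -1 if V_1 >= 1 else 8 is discarded; V_2 is fixed at -6.
V_4 = -1 if V_2 >= 0 else -3  [with V_2=-6]  = -3
V_5 = max(V_1, V_4) - 3  [with V_1=-1, V_4=-3]  = -4
V_6 = V_5*V_4  [with V_5=-4, V_4=-3]  = 12
Without intervention: V_2 = -1 if V_1 >= 1 else 8  [with V_1=-1]  = 8; V_4 = -1 if V_2 >= 0 else -3  [with V_2=8]  = -1; V_5 = max(V_1, V_4) - 3  [with V_1=-1, V_4=-1]  = -4; V_6 = V_5*V_4  [with V_5=-4, V_4=-1]  = 4.
Change = 12 − 4 = 8.

8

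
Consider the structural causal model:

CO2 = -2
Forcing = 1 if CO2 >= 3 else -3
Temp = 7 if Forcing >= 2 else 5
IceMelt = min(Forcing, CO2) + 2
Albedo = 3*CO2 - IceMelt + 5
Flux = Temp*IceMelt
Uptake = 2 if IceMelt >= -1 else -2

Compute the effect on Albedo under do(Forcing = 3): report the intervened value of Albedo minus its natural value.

do(Forcing=3) replaces the equation Forcing = 1 if CO2 >= 3 else -3 with the constant Forcing = 3.
IceMelt = min(Forcing, CO2) + 2  [with Forcing=3, CO2=-2]  = 0
Albedo = 3*CO2 - IceMelt + 5  [with CO2=-2, IceMelt=0]  = -1
Without intervention: Forcing = 1 if CO2 >= 3 else -3  [with CO2=-2]  = -3; IceMelt = min(Forcing, CO2) + 2  [with Forcing=-3, CO2=-2]  = -1; Albedo = 3*CO2 - IceMelt + 5  [with CO2=-2, IceMelt=-1]  = 0.
Change = -1 − 0 = -1.

-1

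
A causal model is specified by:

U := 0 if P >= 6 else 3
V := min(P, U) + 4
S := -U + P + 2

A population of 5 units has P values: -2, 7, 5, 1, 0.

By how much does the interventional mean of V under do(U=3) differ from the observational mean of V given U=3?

0.5

Every unit gets U=3 under the intervention. V values become 2, 7, 7, 5, 4; E[V|do(U=3)] = 5.
Conditioning on U=3 selects the 4 unit(s) with P ∈ {-2, 5, 1, 0}. Their V values: 2, 7, 5, 4. Mean = 4.5.
Difference = 5 − 4.5 = 0.5.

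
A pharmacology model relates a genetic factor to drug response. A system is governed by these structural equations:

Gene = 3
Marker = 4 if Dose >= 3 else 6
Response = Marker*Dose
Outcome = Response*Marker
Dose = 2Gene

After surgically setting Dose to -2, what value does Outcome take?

do(Dose=-2) replaces the equation Dose = 2Gene with the constant Dose = -2.
Marker = 4 if Dose >= 3 else 6  [with Dose=-2]  = 6
Response = Marker*Dose  [with Marker=6, Dose=-2]  = -12
Outcome = Response*Marker  [with Response=-12, Marker=6]  = -72

-72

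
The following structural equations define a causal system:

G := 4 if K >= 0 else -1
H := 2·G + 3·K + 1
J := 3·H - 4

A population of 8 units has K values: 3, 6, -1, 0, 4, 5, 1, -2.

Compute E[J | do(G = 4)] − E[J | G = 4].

do(G=4) breaks G's dependence on K. With G=4 fixed, J across the units is 50, 77, 14, 23, 59, 68, 32, 5, mean 41.
Conditioning on G=4 selects the 6 unit(s) with K ∈ {3, 6, 0, 4, 5, 1}. Their J values: 50, 77, 23, 59, 68, 32. Mean = 51.5.
Difference = 41 − 51.5 = -10.5.

-10.5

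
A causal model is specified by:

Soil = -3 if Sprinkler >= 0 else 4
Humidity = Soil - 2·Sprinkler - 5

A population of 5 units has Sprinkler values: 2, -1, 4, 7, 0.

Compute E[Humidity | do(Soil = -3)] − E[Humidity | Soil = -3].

1.7

do(Soil=-3) breaks Soil's dependence on Sprinkler. With Soil=-3 fixed, Humidity across the units is -12, -6, -16, -22, -8, mean -12.8.
Conditioning on Soil=-3 selects the 4 unit(s) with Sprinkler ∈ {2, 4, 7, 0}. Their Humidity values: -12, -16, -22, -8. Mean = -14.5.
Difference = -12.8 − (-14.5) = 1.7.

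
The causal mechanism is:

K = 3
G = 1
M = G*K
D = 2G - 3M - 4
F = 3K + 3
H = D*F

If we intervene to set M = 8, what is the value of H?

The intervention breaks the incoming arrows to M: M = G*K no longer applies, and M = 8.
D = 2G - 3M - 4  [with G=1, M=8]  = -26
F = 3K + 3  [with K=3]  = 12
H = D*F  [with D=-26, F=12]  = -312

-312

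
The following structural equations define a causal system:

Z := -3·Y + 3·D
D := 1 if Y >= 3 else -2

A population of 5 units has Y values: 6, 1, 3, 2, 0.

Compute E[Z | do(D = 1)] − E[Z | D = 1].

6.3

do(D=1) breaks D's dependence on Y. With D=1 fixed, Z across the units is -15, 0, -6, -3, 3, mean -4.2.
Conditioning on D=1 selects the 2 unit(s) with Y ∈ {6, 3}. Their Z values: -15, -6. Mean = -10.5.
Difference = -4.2 − (-10.5) = 6.3.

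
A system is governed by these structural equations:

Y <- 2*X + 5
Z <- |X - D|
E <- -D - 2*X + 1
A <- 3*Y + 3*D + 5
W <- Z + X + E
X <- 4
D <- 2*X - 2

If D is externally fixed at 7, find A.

do(D=7) replaces the equation D <- 2*X - 2 with the constant D = 7.
Y = 2*X + 5  [with X=4]  = 13
A = 3*Y + 3*D + 5  [with Y=13, D=7]  = 65

65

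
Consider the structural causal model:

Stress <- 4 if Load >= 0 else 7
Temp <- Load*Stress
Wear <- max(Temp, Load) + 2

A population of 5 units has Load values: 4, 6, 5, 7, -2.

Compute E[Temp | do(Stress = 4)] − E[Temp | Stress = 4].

-6

The intervention sets Stress=4 in all 5 units regardless of Load. Recomputing Temp per unit gives 16, 24, 20, 28, -8; average 16.
Observing Stress=4 restricts to units where Stress's equation naturally yields 4: Load ∈ {4, 6, 5, 7}. In that subpopulation Temp = 16, 24, 20, 28, mean 22.
Difference = 16 − 22 = -6.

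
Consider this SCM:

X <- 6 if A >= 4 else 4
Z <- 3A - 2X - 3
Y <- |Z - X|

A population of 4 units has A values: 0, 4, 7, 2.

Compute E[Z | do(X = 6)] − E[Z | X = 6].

Every unit gets X=6 under the intervention. Z values become -15, -3, 6, -9; E[Z|do(X=6)] = -5.25.
Observing X=6 restricts to units where X's equation naturally yields 6: A ∈ {4, 7}. In that subpopulation Z = -3, 6, mean 1.5.
Difference = -5.25 − 1.5 = -6.75.

-6.75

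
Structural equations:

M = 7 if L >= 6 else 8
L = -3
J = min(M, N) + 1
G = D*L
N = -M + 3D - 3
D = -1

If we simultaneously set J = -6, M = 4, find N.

Under do(J = -6, M = 4), each intervened variable's structural equation is replaced by its fixed value.
N = -M + 3D - 3  [with M=4, D=-1]  = -10

-10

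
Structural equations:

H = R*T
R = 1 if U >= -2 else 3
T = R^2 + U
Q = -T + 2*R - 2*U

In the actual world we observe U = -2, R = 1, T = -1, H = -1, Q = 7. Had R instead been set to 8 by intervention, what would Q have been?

-42

do(R=8) replaces the equation R = 1 if U >= -2 else 3 with the constant R = 8.
T = R^2 + U  [with R=8, U=-2]  = 62
Q = -T + 2*R - 2*U  [with T=62, R=8, U=-2]  = -42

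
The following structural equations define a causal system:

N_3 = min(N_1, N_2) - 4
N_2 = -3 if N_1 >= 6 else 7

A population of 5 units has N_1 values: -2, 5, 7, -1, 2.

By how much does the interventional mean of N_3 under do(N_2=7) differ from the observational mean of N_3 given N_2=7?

Under do(N_2=7), N_2's equation is replaced by N_2=7 for every unit. Per-unit N_3: -6, 1, 3, -5, -2. Mean = -1.8.
E[N_3|N_2=7] averages over only the 4 units with N_2=7 (N_1 = -2, 5, -1, 2): N_3 = -6, 1, -5, -2, mean -3.
Difference = -1.8 − (-3) = 1.2.

1.2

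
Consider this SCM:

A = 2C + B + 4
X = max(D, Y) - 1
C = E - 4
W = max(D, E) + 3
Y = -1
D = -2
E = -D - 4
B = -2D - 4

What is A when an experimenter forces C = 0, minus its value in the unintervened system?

Intervening sets C = 0 and removes its equation (C = E - 4).
B = -2D - 4  [with D=-2]  = 0
A = 2C + B + 4  [with C=0, B=0]  = 4
Without intervention: E = -D - 4  [with D=-2]  = -2; B = -2D - 4  [with D=-2]  = 0; C = E - 4  [with E=-2]  = -6; A = 2C + B + 4  [with C=-6, B=0]  = -8.
Change = 4 − (-8) = 12.

12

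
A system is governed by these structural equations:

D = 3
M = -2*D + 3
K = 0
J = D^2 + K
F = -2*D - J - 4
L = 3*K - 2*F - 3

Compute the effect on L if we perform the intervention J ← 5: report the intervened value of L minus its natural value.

-8

The intervention breaks the incoming arrows to J: J = D^2 + K no longer applies, and J = 5.
F = -2*D - J - 4  [with D=3, J=5]  = -15
L = 3*K - 2*F - 3  [with K=0, F=-15]  = 27
Without intervention: J = D^2 + K  [with D=3, K=0]  = 9; F = -2*D - J - 4  [with D=3, J=9]  = -19; L = 3*K - 2*F - 3  [with K=0, F=-19]  = 35.
Change = 27 − 35 = -8.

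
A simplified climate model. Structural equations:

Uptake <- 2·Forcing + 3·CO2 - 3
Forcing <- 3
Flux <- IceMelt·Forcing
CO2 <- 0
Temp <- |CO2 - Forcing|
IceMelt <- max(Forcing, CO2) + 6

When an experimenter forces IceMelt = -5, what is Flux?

Intervening sets IceMelt = -5 and removes its equation (IceMelt <- max(Forcing, CO2) + 6).
Flux = IceMelt·Forcing  [with IceMelt=-5, Forcing=3]  = -15

-15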